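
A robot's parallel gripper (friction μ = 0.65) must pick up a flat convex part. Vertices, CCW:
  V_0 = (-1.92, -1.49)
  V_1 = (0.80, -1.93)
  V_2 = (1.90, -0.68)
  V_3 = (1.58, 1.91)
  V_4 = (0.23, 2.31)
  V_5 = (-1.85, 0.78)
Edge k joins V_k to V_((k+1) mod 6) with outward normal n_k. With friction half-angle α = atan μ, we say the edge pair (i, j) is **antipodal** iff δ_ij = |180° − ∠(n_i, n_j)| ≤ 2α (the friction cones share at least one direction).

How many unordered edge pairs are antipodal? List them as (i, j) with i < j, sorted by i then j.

count = 7; pairs: (0,3), (0,4), (1,3), (1,4), (1,5), (2,4), (2,5)

α = atan 0.65 = 33.02°;  2α = 66.05°
n_0 = (-0.1597, -0.9872)
n_1 = (+0.7507, -0.6606)
n_2 = (+0.9925, +0.1226)
n_3 = (+0.2841, +0.9588)
n_4 = (-0.5925, +0.8055)
n_5 = (-0.9995, +0.0308)
  (0,1): δ = 122.16°  ·
  (0,2): δ = 73.77°  ·
  (0,3): δ = 7.32°  ✓
  (0,4): δ = 45.53°  ✓
  (0,5): δ = 97.42°  ·
  (1,2): δ = 131.61°  ·
  (1,3): δ = 65.16°  ✓
  (1,4): δ = 12.31°  ✓
  (1,5): δ = 39.58°  ✓
  (2,3): δ = 113.55°  ·
  (2,4): δ = 60.71°  ✓
  (2,5): δ = 8.81°  ✓
  (3,4): δ = 127.16°  ·
  (3,5): δ = 75.26°  ·
  (4,5): δ = 128.10°  ·
antipodal pairs: 7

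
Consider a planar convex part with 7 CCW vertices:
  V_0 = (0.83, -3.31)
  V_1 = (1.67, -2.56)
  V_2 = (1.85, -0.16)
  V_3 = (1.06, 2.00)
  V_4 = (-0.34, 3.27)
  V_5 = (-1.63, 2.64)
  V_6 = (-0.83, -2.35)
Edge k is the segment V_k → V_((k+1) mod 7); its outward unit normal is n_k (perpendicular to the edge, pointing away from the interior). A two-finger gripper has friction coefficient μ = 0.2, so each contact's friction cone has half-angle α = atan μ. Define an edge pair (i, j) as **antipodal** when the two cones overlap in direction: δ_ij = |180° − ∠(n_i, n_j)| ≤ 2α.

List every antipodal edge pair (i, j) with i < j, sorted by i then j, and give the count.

α = atan 0.2 = 11.31°;  2α = 22.62°
n_0 = (+0.6660, -0.7459)
n_1 = (+0.9972, -0.0748)
n_2 = (+0.9392, +0.3435)
n_3 = (+0.6719, +0.7407)
n_4 = (-0.4388, +0.8986)
n_5 = (-0.9874, -0.1583)
n_6 = (-0.5006, -0.8657)
  (0,1): δ = 136.05°  ·
  (0,2): δ = 111.67°  ·
  (0,3): δ = 83.97°  ·
  (0,4): δ = 15.73°  ✓
  (0,5): δ = 57.35°  ·
  (0,6): δ = 108.20°  ·
  (1,2): δ = 155.62°  ·
  (1,3): δ = 127.92°  ·
  (1,4): δ = 59.68°  ·
  (1,5): δ = 13.40°  ✓
  (1,6): δ = 64.25°  ·
  (2,3): δ = 152.30°  ·
  (2,4): δ = 84.06°  ·
  (2,5): δ = 10.98°  ✓
  (2,6): δ = 39.87°  ·
  (3,4): δ = 111.76°  ·
  (3,5): δ = 38.68°  ·
  (3,6): δ = 12.17°  ✓
  (4,5): δ = 106.92°  ·
  (4,6): δ = 56.07°  ·
  (5,6): δ = 129.15°  ·
antipodal pairs: 4

count = 4; pairs: (0,4), (1,5), (2,5), (3,6)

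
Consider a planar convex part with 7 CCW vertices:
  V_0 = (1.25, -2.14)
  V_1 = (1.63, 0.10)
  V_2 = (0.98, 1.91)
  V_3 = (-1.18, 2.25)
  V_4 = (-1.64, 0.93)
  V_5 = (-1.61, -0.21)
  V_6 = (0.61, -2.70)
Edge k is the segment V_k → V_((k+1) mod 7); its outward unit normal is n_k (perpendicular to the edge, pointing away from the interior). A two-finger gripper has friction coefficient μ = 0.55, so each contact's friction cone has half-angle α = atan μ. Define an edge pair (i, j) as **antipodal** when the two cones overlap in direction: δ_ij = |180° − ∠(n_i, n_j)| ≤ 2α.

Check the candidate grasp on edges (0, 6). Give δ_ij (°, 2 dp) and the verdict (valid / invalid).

δ = 140.81°, invalid

α = atan 0.55 = 28.81°;  2α = 57.62°
edge 0: e_0 = (+0.38, +2.24);  n_0 = (+0.9859, -0.1673)
edge 6: e_6 = (+0.64, +0.56);  n_6 = (+0.6585, -0.7526)
∠(n_0, n_6) = 39.19°
δ = |180° − 39.19°| = 140.81°
140.81° > 2α = 57.62°  →  invalid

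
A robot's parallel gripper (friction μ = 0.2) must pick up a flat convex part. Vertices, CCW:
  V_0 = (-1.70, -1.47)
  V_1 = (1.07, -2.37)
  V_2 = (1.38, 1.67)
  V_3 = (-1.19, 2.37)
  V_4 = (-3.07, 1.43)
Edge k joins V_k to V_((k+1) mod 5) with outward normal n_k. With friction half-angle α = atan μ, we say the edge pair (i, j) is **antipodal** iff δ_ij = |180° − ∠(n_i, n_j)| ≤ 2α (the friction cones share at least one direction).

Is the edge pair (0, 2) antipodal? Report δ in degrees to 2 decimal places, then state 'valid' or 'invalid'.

α = atan 0.2 = 11.31°;  2α = 22.62°
edge 0: e_0 = (+2.77, -0.90);  n_0 = (-0.3090, -0.9511)
edge 2: e_2 = (-2.57, +0.70);  n_2 = (+0.2628, +0.9649)
∠(n_0, n_2) = 177.24°
δ = |180° − 177.24°| = 2.76°
2.76° ≤ 2α = 22.62°  →  valid

δ = 2.76°, valid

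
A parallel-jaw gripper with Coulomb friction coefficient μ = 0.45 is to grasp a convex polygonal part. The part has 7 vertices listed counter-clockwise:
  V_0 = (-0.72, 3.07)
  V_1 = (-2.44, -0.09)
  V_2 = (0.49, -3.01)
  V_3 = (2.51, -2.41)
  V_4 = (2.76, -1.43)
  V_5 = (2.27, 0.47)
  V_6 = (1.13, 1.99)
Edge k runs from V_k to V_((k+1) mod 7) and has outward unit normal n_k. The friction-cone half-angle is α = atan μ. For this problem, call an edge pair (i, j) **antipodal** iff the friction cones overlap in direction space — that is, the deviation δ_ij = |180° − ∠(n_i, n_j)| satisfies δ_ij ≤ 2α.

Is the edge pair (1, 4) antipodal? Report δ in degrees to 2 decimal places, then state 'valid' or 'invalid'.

δ = 30.64°, valid

α = atan 0.45 = 24.23°;  2α = 48.46°
edge 1: e_1 = (+2.93, -2.92);  n_1 = (-0.7059, -0.7083)
edge 4: e_4 = (-0.49, +1.90);  n_4 = (+0.9683, +0.2497)
∠(n_1, n_4) = 149.36°
δ = |180° − 149.36°| = 30.64°
30.64° ≤ 2α = 48.46°  →  valid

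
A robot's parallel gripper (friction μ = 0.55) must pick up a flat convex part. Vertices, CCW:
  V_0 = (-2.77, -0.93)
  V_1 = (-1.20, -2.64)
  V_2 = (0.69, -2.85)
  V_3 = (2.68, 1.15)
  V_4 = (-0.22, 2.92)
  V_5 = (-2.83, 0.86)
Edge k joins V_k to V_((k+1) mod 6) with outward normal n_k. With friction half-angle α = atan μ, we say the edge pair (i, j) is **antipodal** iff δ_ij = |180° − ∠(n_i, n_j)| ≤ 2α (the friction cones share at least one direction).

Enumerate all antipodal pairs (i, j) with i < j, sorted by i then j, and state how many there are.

α = atan 0.55 = 28.81°;  2α = 57.62°
n_0 = (-0.7366, -0.6763)
n_1 = (-0.1104, -0.9939)
n_2 = (+0.8953, -0.4454)
n_3 = (+0.5210, +0.8536)
n_4 = (-0.6195, +0.7850)
n_5 = (-0.9994, -0.0335)
  (0,1): δ = 138.90°  ·
  (0,2): δ = 69.01°  ·
  (0,3): δ = 16.05°  ✓
  (0,4): δ = 85.73°  ·
  (0,5): δ = 139.36°  ·
  (1,2): δ = 110.11°  ·
  (1,3): δ = 25.06°  ✓
  (1,4): δ = 44.62°  ✓
  (1,5): δ = 98.26°  ·
  (2,3): δ = 94.95°  ·
  (2,4): δ = 25.27°  ✓
  (2,5): δ = 28.37°  ✓
  (3,4): δ = 110.32°  ·
  (3,5): δ = 56.68°  ✓
  (4,5): δ = 126.36°  ·
antipodal pairs: 6

count = 6; pairs: (0,3), (1,3), (1,4), (2,4), (2,5), (3,5)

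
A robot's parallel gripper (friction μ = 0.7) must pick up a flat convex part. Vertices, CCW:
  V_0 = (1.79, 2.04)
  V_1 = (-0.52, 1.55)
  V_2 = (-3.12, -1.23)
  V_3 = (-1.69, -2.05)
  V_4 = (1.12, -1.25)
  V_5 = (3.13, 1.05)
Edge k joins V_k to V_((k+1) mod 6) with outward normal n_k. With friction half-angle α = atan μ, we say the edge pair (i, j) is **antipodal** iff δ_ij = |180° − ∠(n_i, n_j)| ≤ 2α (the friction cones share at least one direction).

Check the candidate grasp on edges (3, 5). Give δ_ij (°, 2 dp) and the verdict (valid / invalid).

α = atan 0.7 = 34.99°;  2α = 69.98°
edge 3: e_3 = (+2.81, +0.80);  n_3 = (+0.2738, -0.9618)
edge 5: e_5 = (-1.34, +0.99);  n_5 = (+0.5942, +0.8043)
∠(n_3, n_5) = 127.65°
δ = |180° − 127.65°| = 52.35°
52.35° ≤ 2α = 69.98°  →  valid

δ = 52.35°, valid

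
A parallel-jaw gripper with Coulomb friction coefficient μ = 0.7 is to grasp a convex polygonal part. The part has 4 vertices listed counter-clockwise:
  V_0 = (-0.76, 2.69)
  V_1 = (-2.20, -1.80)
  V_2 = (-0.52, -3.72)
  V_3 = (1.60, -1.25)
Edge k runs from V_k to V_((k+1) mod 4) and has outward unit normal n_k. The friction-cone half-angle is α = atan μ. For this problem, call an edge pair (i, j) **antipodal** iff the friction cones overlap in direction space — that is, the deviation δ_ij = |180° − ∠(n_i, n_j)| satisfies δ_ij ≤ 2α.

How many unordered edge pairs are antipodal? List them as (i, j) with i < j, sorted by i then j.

α = atan 0.7 = 34.99°;  2α = 69.98°
n_0 = (-0.9522, +0.3054)
n_1 = (-0.7526, -0.6585)
n_2 = (+0.7588, -0.6513)
n_3 = (+0.8579, +0.5139)
  (0,1): δ = 121.03°  ·
  (0,2): δ = 22.86°  ✓
  (0,3): δ = 48.70°  ✓
  (1,2): δ = 81.83°  ·
  (1,3): δ = 10.26°  ✓
  (2,3): δ = 108.44°  ·
antipodal pairs: 3

count = 3; pairs: (0,2), (0,3), (1,3)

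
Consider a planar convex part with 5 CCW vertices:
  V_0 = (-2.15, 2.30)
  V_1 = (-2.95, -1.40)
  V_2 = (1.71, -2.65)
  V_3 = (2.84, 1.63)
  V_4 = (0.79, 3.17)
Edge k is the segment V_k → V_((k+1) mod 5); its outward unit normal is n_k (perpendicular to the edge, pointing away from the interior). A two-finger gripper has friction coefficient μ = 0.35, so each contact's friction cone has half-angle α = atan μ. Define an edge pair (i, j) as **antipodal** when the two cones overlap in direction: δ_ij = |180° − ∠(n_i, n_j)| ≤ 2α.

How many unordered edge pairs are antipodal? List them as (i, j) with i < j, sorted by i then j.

count = 3; pairs: (0,2), (1,3), (1,4)

α = atan 0.35 = 19.29°;  2α = 38.58°
n_0 = (-0.9774, +0.2113)
n_1 = (-0.2591, -0.9659)
n_2 = (+0.9669, -0.2553)
n_3 = (+0.6006, +0.7995)
n_4 = (-0.2838, +0.9589)
  (0,1): δ = 92.82°  ·
  (0,2): δ = 2.59°  ✓
  (0,3): δ = 65.29°  ·
  (0,4): δ = 118.68°  ·
  (1,2): δ = 89.77°  ·
  (1,3): δ = 21.90°  ✓
  (1,4): δ = 31.50°  ✓
  (2,3): δ = 112.12°  ·
  (2,4): δ = 58.73°  ·
  (3,4): δ = 126.60°  ·
antipodal pairs: 3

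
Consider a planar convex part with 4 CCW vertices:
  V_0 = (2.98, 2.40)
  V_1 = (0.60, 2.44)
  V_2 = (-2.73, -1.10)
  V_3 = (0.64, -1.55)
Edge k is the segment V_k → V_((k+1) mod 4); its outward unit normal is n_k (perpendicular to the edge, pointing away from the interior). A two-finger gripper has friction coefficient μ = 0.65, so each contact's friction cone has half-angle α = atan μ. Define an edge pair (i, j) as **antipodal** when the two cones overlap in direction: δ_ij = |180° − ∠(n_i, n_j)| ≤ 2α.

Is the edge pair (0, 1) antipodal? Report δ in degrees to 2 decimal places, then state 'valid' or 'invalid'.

δ = 132.29°, invalid

α = atan 0.65 = 33.02°;  2α = 66.05°
edge 0: e_0 = (-2.38, +0.04);  n_0 = (+0.0168, +0.9999)
edge 1: e_1 = (-3.33, -3.54);  n_1 = (-0.7284, +0.6852)
∠(n_0, n_1) = 47.71°
δ = |180° − 47.71°| = 132.29°
132.29° > 2α = 66.05°  →  invalid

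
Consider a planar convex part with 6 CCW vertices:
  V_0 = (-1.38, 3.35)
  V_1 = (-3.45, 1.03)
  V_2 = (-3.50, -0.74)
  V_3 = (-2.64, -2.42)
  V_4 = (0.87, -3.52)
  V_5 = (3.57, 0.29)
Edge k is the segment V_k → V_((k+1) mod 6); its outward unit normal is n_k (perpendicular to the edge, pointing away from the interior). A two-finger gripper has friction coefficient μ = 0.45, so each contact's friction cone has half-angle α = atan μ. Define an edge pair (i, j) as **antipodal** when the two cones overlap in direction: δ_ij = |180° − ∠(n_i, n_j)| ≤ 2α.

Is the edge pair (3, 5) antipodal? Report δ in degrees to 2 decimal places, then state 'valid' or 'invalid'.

δ = 14.32°, valid

α = atan 0.45 = 24.23°;  2α = 48.46°
edge 3: e_3 = (+3.51, -1.10);  n_3 = (-0.2990, -0.9542)
edge 5: e_5 = (-4.95, +3.06);  n_5 = (+0.5258, +0.8506)
∠(n_3, n_5) = 165.68°
δ = |180° − 165.68°| = 14.32°
14.32° ≤ 2α = 48.46°  →  valid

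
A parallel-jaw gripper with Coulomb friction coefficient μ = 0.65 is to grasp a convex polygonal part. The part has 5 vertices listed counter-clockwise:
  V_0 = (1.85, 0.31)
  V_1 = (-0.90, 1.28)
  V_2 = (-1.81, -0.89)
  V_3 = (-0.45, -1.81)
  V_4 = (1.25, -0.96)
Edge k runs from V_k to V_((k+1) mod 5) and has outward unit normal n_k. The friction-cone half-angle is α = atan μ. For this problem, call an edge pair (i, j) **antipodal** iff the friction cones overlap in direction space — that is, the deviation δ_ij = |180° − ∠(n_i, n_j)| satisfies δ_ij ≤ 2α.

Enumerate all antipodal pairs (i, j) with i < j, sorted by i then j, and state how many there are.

count = 4; pairs: (0,2), (0,3), (1,3), (1,4)

α = atan 0.65 = 33.02°;  2α = 66.05°
n_0 = (+0.3326, +0.9431)
n_1 = (-0.9222, +0.3867)
n_2 = (-0.5603, -0.8283)
n_3 = (+0.4472, -0.8944)
n_4 = (+0.9042, -0.4272)
  (0,1): δ = 93.32°  ·
  (0,2): δ = 14.65°  ✓
  (0,3): δ = 45.99°  ✓
  (0,4): δ = 84.14°  ·
  (1,2): δ = 101.33°  ·
  (1,3): δ = 40.68°  ✓
  (1,4): δ = 2.54°  ✓
  (2,3): δ = 119.36°  ·
  (2,4): δ = 81.21°  ·
  (3,4): δ = 141.85°  ·
antipodal pairs: 4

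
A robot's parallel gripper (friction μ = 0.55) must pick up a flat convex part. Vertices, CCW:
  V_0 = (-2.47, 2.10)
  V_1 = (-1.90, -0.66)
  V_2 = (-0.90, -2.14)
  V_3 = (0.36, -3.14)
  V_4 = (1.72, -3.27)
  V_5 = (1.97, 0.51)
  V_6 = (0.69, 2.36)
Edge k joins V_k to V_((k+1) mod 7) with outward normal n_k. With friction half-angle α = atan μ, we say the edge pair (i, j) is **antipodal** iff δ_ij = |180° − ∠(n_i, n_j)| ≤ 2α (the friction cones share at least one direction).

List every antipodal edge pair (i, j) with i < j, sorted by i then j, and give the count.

count = 9; pairs: (0,4), (0,5), (1,4), (1,5), (2,4), (2,5), (2,6), (3,5), (3,6)

α = atan 0.55 = 28.81°;  2α = 57.62°
n_0 = (-0.9793, -0.2023)
n_1 = (-0.8286, -0.5599)
n_2 = (-0.6217, -0.7833)
n_3 = (-0.0952, -0.9955)
n_4 = (+0.9978, -0.0660)
n_5 = (+0.8224, +0.5690)
n_6 = (-0.0820, +0.9966)
  (0,1): δ = 157.62°  ·
  (0,2): δ = 140.11°  ·
  (0,3): δ = 107.13°  ·
  (0,4): δ = 15.45°  ✓
  (0,5): δ = 23.01°  ✓
  (0,6): δ = 83.03°  ·
  (1,2): δ = 162.48°  ·
  (1,3): δ = 129.51°  ·
  (1,4): δ = 37.83°  ✓
  (1,5): δ = 0.63°  ✓
  (1,6): δ = 60.66°  ·
  (2,3): δ = 147.02°  ·
  (2,4): δ = 55.35°  ✓
  (2,5): δ = 16.88°  ✓
  (2,6): δ = 43.14°  ✓
  (3,4): δ = 88.32°  ·
  (3,5): δ = 49.86°  ✓
  (3,6): δ = 10.16°  ✓
  (4,5): δ = 141.54°  ·
  (4,6): δ = 81.51°  ·
  (5,6): δ = 119.98°  ·
antipodal pairs: 9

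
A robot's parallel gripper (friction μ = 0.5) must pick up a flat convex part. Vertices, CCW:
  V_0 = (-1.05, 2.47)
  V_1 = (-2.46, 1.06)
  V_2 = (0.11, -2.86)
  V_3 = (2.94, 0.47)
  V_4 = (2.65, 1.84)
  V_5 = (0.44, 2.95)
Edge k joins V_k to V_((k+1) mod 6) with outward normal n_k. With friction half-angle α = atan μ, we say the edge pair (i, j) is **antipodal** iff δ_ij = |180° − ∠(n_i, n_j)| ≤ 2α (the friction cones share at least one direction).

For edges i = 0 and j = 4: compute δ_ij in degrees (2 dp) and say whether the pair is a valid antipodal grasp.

α = atan 0.5 = 26.57°;  2α = 53.13°
edge 0: e_0 = (-1.41, -1.41);  n_0 = (-0.7071, +0.7071)
edge 4: e_4 = (-2.21, +1.11);  n_4 = (+0.4488, +0.8936)
∠(n_0, n_4) = 71.67°
δ = |180° − 71.67°| = 108.33°
108.33° > 2α = 53.13°  →  invalid

δ = 108.33°, invalid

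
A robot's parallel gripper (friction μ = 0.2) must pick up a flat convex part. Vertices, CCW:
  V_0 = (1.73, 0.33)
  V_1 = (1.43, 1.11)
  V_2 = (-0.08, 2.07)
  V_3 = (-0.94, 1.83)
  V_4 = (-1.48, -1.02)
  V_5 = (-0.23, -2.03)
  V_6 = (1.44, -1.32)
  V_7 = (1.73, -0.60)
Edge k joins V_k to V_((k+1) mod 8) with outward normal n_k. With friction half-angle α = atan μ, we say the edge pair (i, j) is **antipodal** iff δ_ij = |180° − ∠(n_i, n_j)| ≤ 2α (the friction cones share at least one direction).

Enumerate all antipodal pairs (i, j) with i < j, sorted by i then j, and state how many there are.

count = 4; pairs: (1,4), (2,5), (3,6), (3,7)

α = atan 0.2 = 11.31°;  2α = 22.62°
n_0 = (+0.9333, +0.3590)
n_1 = (+0.5365, +0.8439)
n_2 = (-0.2688, +0.9632)
n_3 = (-0.9825, +0.1862)
n_4 = (-0.6285, -0.7778)
n_5 = (+0.3913, -0.9203)
n_6 = (+0.9276, -0.3736)
n_7 = (+1.0000, -0.0000)
  (0,1): δ = 143.48°  ·
  (0,2): δ = 95.44°  ·
  (0,3): δ = 31.77°  ·
  (0,4): δ = 30.02°  ·
  (0,5): δ = 92.00°  ·
  (0,6): δ = 137.02°  ·
  (0,7): δ = 158.96°  ·
  (1,2): δ = 131.96°  ·
  (1,3): δ = 68.28°  ·
  (1,4): δ = 6.49°  ✓
  (1,5): δ = 55.48°  ·
  (1,6): δ = 100.51°  ·
  (1,7): δ = 122.45°  ·
  (2,3): δ = 116.32°  ·
  (2,4): δ = 54.53°  ·
  (2,5): δ = 7.44°  ✓
  (2,6): δ = 52.47°  ·
  (2,7): δ = 74.41°  ·
  (3,4): δ = 118.21°  ·
  (3,5): δ = 56.24°  ·
  (3,6): δ = 11.21°  ✓
  (3,7): δ = 10.73°  ✓
  (4,5): δ = 118.03°  ·
  (4,6): δ = 73.00°  ·
  (4,7): δ = 51.06°  ·
  (5,6): δ = 134.97°  ·
  (5,7): δ = 113.03°  ·
  (6,7): δ = 158.06°  ·
antipodal pairs: 4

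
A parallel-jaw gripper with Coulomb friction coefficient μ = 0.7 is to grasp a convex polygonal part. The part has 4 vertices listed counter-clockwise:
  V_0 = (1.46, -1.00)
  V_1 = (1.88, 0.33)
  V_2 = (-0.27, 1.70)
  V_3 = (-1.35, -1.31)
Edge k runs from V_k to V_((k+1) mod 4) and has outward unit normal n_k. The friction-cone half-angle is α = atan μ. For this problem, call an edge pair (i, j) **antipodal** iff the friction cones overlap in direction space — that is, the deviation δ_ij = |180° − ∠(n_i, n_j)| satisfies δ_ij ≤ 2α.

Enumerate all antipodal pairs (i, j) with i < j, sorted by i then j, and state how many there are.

α = atan 0.7 = 34.99°;  2α = 69.98°
n_0 = (+0.9536, -0.3011)
n_1 = (+0.5374, +0.8433)
n_2 = (-0.9412, +0.3377)
n_3 = (+0.1097, -0.9940)
  (0,1): δ = 104.98°  ·
  (0,2): δ = 2.21°  ✓
  (0,3): δ = 113.82°  ·
  (1,2): δ = 77.23°  ·
  (1,3): δ = 38.80°  ✓
  (2,3): δ = 63.97°  ✓
antipodal pairs: 3

count = 3; pairs: (0,2), (1,3), (2,3)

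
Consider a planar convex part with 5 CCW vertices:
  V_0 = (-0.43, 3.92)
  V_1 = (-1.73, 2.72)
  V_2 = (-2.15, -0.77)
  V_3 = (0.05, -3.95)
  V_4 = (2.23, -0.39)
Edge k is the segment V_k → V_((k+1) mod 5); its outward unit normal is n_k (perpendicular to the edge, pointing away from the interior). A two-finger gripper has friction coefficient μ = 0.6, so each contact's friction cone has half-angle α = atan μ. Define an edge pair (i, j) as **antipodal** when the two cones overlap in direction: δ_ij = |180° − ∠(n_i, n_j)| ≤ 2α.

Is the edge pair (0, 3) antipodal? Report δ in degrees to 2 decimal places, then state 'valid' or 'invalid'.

δ = 15.81°, valid

α = atan 0.6 = 30.96°;  2α = 61.93°
edge 0: e_0 = (-1.30, -1.20);  n_0 = (-0.6783, +0.7348)
edge 3: e_3 = (+2.18, +3.56);  n_3 = (+0.8528, -0.5222)
∠(n_0, n_3) = 164.19°
δ = |180° − 164.19°| = 15.81°
15.81° ≤ 2α = 61.93°  →  valid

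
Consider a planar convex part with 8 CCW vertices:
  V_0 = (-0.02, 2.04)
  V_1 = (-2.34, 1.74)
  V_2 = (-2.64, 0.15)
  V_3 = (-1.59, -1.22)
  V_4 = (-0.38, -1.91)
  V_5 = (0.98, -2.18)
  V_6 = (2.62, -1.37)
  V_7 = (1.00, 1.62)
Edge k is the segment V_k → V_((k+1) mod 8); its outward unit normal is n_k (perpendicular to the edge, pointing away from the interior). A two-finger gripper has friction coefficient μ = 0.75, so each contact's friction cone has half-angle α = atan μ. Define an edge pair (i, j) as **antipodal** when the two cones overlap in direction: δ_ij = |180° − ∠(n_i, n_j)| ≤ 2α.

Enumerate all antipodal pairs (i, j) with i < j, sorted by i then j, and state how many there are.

α = atan 0.75 = 36.87°;  2α = 73.74°
n_0 = (-0.1282, +0.9917)
n_1 = (-0.9827, +0.1854)
n_2 = (-0.7937, -0.6083)
n_3 = (-0.4954, -0.8687)
n_4 = (-0.1947, -0.9809)
n_5 = (+0.4428, -0.8966)
n_6 = (+0.8792, +0.4764)
n_7 = (+0.3807, +0.9247)
  (0,1): δ = 108.05°  ·
  (0,2): δ = 59.90°  ✓
  (0,3): δ = 37.06°  ✓
  (0,4): δ = 18.60°  ✓
  (0,5): δ = 18.92°  ✓
  (0,6): δ = 111.08°  ·
  (0,7): δ = 150.25°  ·
  (1,2): δ = 131.85°  ·
  (1,3): δ = 109.01°  ·
  (1,4): δ = 90.54°  ·
  (1,5): δ = 53.03°  ✓
  (1,6): δ = 39.13°  ✓
  (1,7): δ = 78.30°  ·
  (2,3): δ = 157.16°  ·
  (2,4): δ = 138.70°  ·
  (2,5): δ = 101.18°  ·
  (2,6): δ = 9.02°  ✓
  (2,7): δ = 30.15°  ✓
  (3,4): δ = 161.54°  ·
  (3,5): δ = 124.02°  ·
  (3,6): δ = 31.86°  ✓
  (3,7): δ = 7.31°  ✓
  (4,5): δ = 142.49°  ·
  (4,6): δ = 50.32°  ✓
  (4,7): δ = 11.15°  ✓
  (5,6): δ = 87.84°  ·
  (5,7): δ = 48.67°  ✓
  (6,7): δ = 140.83°  ·
antipodal pairs: 13

count = 13; pairs: (0,2), (0,3), (0,4), (0,5), (1,5), (1,6), (2,6), (2,7), (3,6), (3,7), (4,6), (4,7), (5,7)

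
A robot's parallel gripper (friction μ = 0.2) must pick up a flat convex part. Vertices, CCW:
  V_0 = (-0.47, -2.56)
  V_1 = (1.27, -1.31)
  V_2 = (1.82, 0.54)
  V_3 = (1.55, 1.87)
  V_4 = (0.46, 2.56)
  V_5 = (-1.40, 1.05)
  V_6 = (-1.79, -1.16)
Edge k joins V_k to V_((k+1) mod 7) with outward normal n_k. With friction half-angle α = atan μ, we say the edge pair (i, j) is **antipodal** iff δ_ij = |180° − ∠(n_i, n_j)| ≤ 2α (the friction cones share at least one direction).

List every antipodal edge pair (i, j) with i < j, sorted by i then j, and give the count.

α = atan 0.2 = 11.31°;  2α = 22.62°
n_0 = (+0.5834, -0.8122)
n_1 = (+0.9585, -0.2850)
n_2 = (+0.9800, +0.1989)
n_3 = (+0.5349, +0.8449)
n_4 = (-0.6303, +0.7764)
n_5 = (-0.9848, +0.1738)
n_6 = (-0.7276, -0.6860)
  (0,1): δ = 142.25°  ·
  (0,2): δ = 114.22°  ·
  (0,3): δ = 68.03°  ·
  (0,4): δ = 3.38°  ✓
  (0,5): δ = 44.30°  ·
  (0,6): δ = 97.62°  ·
  (1,2): δ = 151.97°  ·
  (1,3): δ = 105.78°  ·
  (1,4): δ = 34.37°  ·
  (1,5): δ = 6.55°  ✓
  (1,6): δ = 59.87°  ·
  (2,3): δ = 133.81°  ·
  (2,4): δ = 62.40°  ·
  (2,5): δ = 21.48°  ✓
  (2,6): δ = 31.84°  ·
  (3,4): δ = 108.59°  ·
  (3,5): δ = 67.67°  ·
  (3,6): δ = 14.35°  ✓
  (4,5): δ = 139.08°  ·
  (4,6): δ = 85.76°  ·
  (5,6): δ = 126.68°  ·
antipodal pairs: 4

count = 4; pairs: (0,4), (1,5), (2,5), (3,6)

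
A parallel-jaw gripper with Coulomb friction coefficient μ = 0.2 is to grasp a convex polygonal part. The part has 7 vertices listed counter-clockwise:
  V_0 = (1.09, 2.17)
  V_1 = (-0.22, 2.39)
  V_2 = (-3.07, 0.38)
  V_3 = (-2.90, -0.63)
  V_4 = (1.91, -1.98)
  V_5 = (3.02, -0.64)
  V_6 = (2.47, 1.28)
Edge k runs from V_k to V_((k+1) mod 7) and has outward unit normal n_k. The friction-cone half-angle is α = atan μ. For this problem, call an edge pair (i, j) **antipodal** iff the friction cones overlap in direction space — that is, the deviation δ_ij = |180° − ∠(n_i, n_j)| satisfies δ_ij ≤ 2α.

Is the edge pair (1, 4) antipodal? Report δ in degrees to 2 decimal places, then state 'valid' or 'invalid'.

α = atan 0.2 = 11.31°;  2α = 22.62°
edge 1: e_1 = (-2.85, -2.01);  n_1 = (-0.5763, +0.8172)
edge 4: e_4 = (+1.11, +1.34);  n_4 = (+0.7701, -0.6379)
∠(n_1, n_4) = 164.83°
δ = |180° − 164.83°| = 15.17°
15.17° ≤ 2α = 22.62°  →  valid

δ = 15.17°, valid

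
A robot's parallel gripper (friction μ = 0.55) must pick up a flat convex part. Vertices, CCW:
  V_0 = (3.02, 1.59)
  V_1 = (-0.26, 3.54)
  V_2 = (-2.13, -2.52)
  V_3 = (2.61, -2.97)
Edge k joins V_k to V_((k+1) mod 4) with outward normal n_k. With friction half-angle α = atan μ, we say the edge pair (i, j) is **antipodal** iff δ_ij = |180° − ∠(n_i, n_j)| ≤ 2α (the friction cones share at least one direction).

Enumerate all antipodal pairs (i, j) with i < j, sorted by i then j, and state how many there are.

count = 2; pairs: (0,2), (1,3)

α = atan 0.55 = 28.81°;  2α = 57.62°
n_0 = (+0.5110, +0.8596)
n_1 = (-0.9555, +0.2949)
n_2 = (-0.0945, -0.9955)
n_3 = (+0.9960, -0.0896)
  (0,1): δ = 76.42°  ·
  (0,2): δ = 25.31°  ✓
  (0,3): δ = 115.59°  ·
  (1,2): δ = 78.27°  ·
  (1,3): δ = 12.01°  ✓
  (2,3): δ = 89.71°  ·
antipodal pairs: 2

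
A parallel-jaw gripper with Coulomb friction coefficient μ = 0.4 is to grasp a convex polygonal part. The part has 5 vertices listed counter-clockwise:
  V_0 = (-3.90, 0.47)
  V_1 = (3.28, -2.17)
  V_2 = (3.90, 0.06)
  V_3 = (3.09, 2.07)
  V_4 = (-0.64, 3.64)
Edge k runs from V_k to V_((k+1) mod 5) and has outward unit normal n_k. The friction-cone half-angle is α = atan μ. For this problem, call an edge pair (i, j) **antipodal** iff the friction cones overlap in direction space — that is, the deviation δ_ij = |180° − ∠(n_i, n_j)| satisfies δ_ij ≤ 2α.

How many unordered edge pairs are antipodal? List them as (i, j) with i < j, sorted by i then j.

α = atan 0.4 = 21.80°;  2α = 43.60°
n_0 = (-0.3451, -0.9386)
n_1 = (+0.9635, -0.2679)
n_2 = (+0.9275, +0.3738)
n_3 = (+0.3879, +0.9217)
n_4 = (-0.6971, +0.7169)
  (0,1): δ = 85.35°  ·
  (0,2): δ = 47.86°  ·
  (0,3): δ = 2.64°  ✓
  (0,4): δ = 64.39°  ·
  (1,2): δ = 142.51°  ·
  (1,3): δ = 97.29°  ·
  (1,4): δ = 30.26°  ✓
  (2,3): δ = 134.78°  ·
  (2,4): δ = 67.75°  ·
  (3,4): δ = 112.98°  ·
antipodal pairs: 2

count = 2; pairs: (0,3), (1,4)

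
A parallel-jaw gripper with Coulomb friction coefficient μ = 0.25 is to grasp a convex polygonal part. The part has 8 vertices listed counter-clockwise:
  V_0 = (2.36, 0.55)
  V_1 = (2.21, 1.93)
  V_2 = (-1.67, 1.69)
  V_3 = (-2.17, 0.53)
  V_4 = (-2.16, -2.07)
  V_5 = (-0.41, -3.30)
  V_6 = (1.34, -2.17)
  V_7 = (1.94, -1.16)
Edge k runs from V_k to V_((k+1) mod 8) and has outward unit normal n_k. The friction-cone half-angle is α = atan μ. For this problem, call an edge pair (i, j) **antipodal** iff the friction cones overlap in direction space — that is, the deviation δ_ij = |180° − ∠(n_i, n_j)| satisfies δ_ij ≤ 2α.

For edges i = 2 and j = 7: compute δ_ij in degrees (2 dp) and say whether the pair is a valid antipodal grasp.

δ = 9.52°, valid

α = atan 0.25 = 14.04°;  2α = 28.07°
edge 2: e_2 = (-0.50, -1.16);  n_2 = (-0.9183, +0.3958)
edge 7: e_7 = (+0.42, +1.71);  n_7 = (+0.9711, -0.2385)
∠(n_2, n_7) = 170.48°
δ = |180° − 170.48°| = 9.52°
9.52° ≤ 2α = 28.07°  →  valid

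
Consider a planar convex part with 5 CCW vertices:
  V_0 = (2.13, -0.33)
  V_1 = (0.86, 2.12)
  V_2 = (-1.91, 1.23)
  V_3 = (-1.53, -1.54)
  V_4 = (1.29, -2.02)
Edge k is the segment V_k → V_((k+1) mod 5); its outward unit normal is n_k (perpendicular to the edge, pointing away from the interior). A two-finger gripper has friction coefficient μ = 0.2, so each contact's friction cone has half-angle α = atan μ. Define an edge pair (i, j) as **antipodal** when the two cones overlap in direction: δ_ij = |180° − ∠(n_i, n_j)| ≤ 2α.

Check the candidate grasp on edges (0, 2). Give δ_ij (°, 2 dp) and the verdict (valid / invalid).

α = atan 0.2 = 11.31°;  2α = 22.62°
edge 0: e_0 = (-1.27, +2.45);  n_0 = (+0.8878, +0.4602)
edge 2: e_2 = (+0.38, -2.77);  n_2 = (-0.9907, -0.1359)
∠(n_0, n_2) = 160.41°
δ = |180° − 160.41°| = 19.59°
19.59° ≤ 2α = 22.62°  →  valid

δ = 19.59°, valid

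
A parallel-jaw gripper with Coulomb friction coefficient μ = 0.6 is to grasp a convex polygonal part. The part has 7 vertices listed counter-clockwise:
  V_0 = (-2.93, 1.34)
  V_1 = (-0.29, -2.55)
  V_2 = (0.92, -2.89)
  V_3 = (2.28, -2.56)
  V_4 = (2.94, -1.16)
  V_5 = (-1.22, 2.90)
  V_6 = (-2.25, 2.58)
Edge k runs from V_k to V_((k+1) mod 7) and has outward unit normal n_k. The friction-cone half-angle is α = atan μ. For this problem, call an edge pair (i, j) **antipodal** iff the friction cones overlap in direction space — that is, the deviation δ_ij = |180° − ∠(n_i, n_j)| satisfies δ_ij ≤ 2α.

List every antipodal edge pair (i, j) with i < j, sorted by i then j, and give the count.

count = 9; pairs: (0,3), (0,4), (1,4), (1,5), (2,4), (2,5), (2,6), (3,5), (3,6)

α = atan 0.6 = 30.96°;  2α = 61.93°
n_0 = (-0.8274, -0.5616)
n_1 = (-0.2705, -0.9627)
n_2 = (+0.2358, -0.9718)
n_3 = (+0.9045, -0.4264)
n_4 = (+0.6985, +0.7157)
n_5 = (-0.2967, +0.9550)
n_6 = (-0.8768, +0.4808)
  (0,1): δ = 139.86°  ·
  (0,2): δ = 110.52°  ·
  (0,3): δ = 59.40°  ✓
  (0,4): δ = 11.53°  ✓
  (0,5): δ = 73.10°  ·
  (0,6): δ = 117.10°  ·
  (1,2): δ = 150.67°  ·
  (1,3): δ = 99.55°  ·
  (1,4): δ = 28.61°  ✓
  (1,5): δ = 32.95°  ✓
  (1,6): δ = 76.96°  ·
  (2,3): δ = 128.88°  ·
  (2,4): δ = 57.94°  ✓
  (2,5): δ = 3.62°  ✓
  (2,6): δ = 47.62°  ✓
  (3,4): δ = 109.06°  ·
  (3,5): δ = 47.50°  ✓
  (3,6): δ = 3.50°  ✓
  (4,5): δ = 118.44°  ·
  (4,6): δ = 74.44°  ·
  (5,6): δ = 136.00°  ·
antipodal pairs: 9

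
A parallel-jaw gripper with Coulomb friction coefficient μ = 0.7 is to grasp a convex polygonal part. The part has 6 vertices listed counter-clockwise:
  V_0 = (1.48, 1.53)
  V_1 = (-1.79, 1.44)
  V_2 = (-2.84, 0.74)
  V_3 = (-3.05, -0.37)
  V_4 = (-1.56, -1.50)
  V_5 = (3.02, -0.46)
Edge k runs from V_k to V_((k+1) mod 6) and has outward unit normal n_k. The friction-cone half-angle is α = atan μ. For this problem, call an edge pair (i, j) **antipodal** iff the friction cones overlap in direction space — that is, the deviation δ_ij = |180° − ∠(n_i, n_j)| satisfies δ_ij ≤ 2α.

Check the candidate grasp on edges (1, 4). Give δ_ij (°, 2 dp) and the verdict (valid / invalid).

δ = 20.90°, valid

α = atan 0.7 = 34.99°;  2α = 69.98°
edge 1: e_1 = (-1.05, -0.70);  n_1 = (-0.5547, +0.8321)
edge 4: e_4 = (+4.58, +1.04);  n_4 = (+0.2214, -0.9752)
∠(n_1, n_4) = 159.10°
δ = |180° − 159.10°| = 20.90°
20.90° ≤ 2α = 69.98°  →  valid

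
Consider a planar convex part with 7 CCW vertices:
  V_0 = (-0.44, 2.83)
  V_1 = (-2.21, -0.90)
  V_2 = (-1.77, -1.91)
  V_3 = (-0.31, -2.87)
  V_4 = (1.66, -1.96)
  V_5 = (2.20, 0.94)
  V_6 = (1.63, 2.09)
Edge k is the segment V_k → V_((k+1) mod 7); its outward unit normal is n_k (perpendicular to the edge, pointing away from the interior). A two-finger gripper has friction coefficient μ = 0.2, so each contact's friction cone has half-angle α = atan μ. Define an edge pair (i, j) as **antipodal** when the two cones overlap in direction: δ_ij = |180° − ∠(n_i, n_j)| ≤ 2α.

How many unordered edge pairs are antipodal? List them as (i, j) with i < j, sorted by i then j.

count = 3; pairs: (0,4), (1,5), (2,6)

α = atan 0.2 = 11.31°;  2α = 22.62°
n_0 = (-0.9034, +0.4287)
n_1 = (-0.9168, -0.3994)
n_2 = (-0.5494, -0.8356)
n_3 = (+0.4194, -0.9078)
n_4 = (+0.9831, -0.1831)
n_5 = (+0.8960, +0.4441)
n_6 = (+0.3366, +0.9416)
  (0,1): δ = 131.07°  ·
  (0,2): δ = 97.94°  ·
  (0,3): δ = 39.82°  ·
  (0,4): δ = 14.84°  ✓
  (0,5): δ = 51.75°  ·
  (0,6): δ = 95.71°  ·
  (1,2): δ = 146.87°  ·
  (1,3): δ = 88.75°  ·
  (1,4): δ = 34.09°  ·
  (1,5): δ = 2.83°  ✓
  (1,6): δ = 46.79°  ·
  (2,3): δ = 121.88°  ·
  (2,4): δ = 67.22°  ·
  (2,5): δ = 30.31°  ·
  (2,6): δ = 13.65°  ✓
  (3,4): δ = 125.34°  ·
  (3,5): δ = 88.43°  ·
  (3,6): δ = 44.46°  ·
  (4,5): δ = 143.09°  ·
  (4,6): δ = 99.12°  ·
  (5,6): δ = 136.04°  ·
antipodal pairs: 3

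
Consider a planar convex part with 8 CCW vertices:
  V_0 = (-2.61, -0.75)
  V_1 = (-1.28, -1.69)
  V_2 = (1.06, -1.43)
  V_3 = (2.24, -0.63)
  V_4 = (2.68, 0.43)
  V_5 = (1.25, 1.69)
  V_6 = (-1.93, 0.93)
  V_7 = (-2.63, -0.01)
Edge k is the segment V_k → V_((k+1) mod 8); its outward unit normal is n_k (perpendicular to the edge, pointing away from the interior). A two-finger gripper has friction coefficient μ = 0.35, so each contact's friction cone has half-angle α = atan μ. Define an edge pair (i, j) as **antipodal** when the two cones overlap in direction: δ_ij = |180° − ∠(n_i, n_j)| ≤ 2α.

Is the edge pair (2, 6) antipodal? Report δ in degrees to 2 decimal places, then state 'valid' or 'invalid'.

δ = 19.19°, valid

α = atan 0.35 = 19.29°;  2α = 38.58°
edge 2: e_2 = (+1.18, +0.80);  n_2 = (+0.5612, -0.8277)
edge 6: e_6 = (-0.70, -0.94);  n_6 = (-0.8020, +0.5973)
∠(n_2, n_6) = 160.81°
δ = |180° − 160.81°| = 19.19°
19.19° ≤ 2α = 38.58°  →  valid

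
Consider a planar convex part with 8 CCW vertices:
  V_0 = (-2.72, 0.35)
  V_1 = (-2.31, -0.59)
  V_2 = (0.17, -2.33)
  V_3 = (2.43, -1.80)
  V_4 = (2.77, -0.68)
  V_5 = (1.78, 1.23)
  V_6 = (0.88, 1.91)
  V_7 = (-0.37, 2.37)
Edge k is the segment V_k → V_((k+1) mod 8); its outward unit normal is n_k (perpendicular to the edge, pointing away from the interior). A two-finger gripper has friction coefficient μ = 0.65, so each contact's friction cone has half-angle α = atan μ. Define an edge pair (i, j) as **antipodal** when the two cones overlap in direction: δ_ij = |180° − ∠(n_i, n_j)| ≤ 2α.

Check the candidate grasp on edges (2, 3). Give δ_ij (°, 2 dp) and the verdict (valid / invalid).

α = atan 0.65 = 33.02°;  2α = 66.05°
edge 2: e_2 = (+2.26, +0.53);  n_2 = (+0.2283, -0.9736)
edge 3: e_3 = (+0.34, +1.12);  n_3 = (+0.9569, -0.2905)
∠(n_2, n_3) = 59.92°
δ = |180° − 59.92°| = 120.08°
120.08° > 2α = 66.05°  →  invalid

δ = 120.08°, invalid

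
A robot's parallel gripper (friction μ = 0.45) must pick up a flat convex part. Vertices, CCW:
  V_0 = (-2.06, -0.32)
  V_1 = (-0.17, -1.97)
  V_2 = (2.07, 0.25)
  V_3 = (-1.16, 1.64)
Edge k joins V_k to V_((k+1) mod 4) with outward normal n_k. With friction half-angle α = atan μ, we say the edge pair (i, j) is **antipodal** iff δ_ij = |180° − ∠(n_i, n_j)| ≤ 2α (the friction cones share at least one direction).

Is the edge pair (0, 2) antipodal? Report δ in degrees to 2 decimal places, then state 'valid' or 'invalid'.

δ = 17.84°, valid

α = atan 0.45 = 24.23°;  2α = 48.46°
edge 0: e_0 = (+1.89, -1.65);  n_0 = (-0.6577, -0.7533)
edge 2: e_2 = (-3.23, +1.39);  n_2 = (+0.3953, +0.9186)
∠(n_0, n_2) = 162.16°
δ = |180° − 162.16°| = 17.84°
17.84° ≤ 2α = 48.46°  →  valid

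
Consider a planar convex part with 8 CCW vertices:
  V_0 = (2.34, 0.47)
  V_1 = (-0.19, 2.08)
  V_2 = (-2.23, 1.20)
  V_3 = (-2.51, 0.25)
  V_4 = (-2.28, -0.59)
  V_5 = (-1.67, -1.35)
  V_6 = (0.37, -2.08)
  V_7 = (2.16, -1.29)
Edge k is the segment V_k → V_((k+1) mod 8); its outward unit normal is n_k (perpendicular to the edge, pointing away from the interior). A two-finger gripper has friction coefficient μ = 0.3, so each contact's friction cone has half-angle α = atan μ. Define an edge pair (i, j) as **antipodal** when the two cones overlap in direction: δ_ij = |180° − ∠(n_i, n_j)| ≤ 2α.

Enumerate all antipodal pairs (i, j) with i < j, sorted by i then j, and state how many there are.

count = 5; pairs: (0,4), (0,5), (1,6), (2,7), (3,7)

α = atan 0.3 = 16.70°;  2α = 33.40°
n_0 = (+0.5369, +0.8437)
n_1 = (-0.3961, +0.9182)
n_2 = (-0.9592, +0.2827)
n_3 = (-0.9645, -0.2641)
n_4 = (-0.7799, -0.6259)
n_5 = (-0.3369, -0.9415)
n_6 = (+0.4038, -0.9149)
n_7 = (+0.9948, -0.1017)
  (0,1): δ = 124.19°  ·
  (0,2): δ = 73.95°  ·
  (0,3): δ = 42.22°  ·
  (0,4): δ = 18.78°  ✓
  (0,5): δ = 12.78°  ✓
  (0,6): δ = 56.29°  ·
  (0,7): δ = 116.63°  ·
  (1,2): δ = 129.76°  ·
  (1,3): δ = 98.02°  ·
  (1,4): δ = 74.58°  ·
  (1,5): δ = 43.02°  ·
  (1,6): δ = 0.48°  ✓
  (1,7): δ = 60.83°  ·
  (2,3): δ = 148.26°  ·
  (2,4): δ = 124.83°  ·
  (2,5): δ = 93.27°  ·
  (2,6): δ = 49.76°  ·
  (2,7): δ = 10.58°  ✓
  (3,4): δ = 156.56°  ·
  (3,5): δ = 125.00°  ·
  (3,6): δ = 81.50°  ·
  (3,7): δ = 21.15°  ✓
  (4,5): δ = 148.44°  ·
  (4,6): δ = 104.94°  ·
  (4,7): δ = 44.59°  ·
  (5,6): δ = 136.50°  ·
  (5,7): δ = 76.15°  ·
  (6,7): δ = 119.65°  ·
antipodal pairs: 5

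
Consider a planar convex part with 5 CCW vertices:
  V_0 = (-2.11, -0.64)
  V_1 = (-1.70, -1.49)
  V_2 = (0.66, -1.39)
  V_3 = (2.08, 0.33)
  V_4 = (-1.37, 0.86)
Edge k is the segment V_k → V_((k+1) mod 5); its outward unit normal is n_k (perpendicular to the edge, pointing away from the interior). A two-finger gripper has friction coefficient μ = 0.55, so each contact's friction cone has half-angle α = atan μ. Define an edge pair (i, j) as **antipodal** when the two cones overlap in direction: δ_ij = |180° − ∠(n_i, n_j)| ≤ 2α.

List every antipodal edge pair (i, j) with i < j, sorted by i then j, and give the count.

α = atan 0.55 = 28.81°;  2α = 57.62°
n_0 = (-0.9007, -0.4345)
n_1 = (+0.0423, -0.9991)
n_2 = (+0.7712, -0.6366)
n_3 = (+0.1518, +0.9884)
n_4 = (-0.8968, +0.4424)
  (0,1): δ = 113.32°  ·
  (0,2): δ = 65.29°  ·
  (0,3): δ = 55.52°  ✓
  (0,4): δ = 127.99°  ·
  (1,2): δ = 131.97°  ·
  (1,3): δ = 11.16°  ✓
  (1,4): δ = 61.32°  ·
  (2,3): δ = 59.19°  ·
  (2,4): δ = 13.28°  ✓
  (3,4): δ = 107.52°  ·
antipodal pairs: 3

count = 3; pairs: (0,3), (1,3), (2,4)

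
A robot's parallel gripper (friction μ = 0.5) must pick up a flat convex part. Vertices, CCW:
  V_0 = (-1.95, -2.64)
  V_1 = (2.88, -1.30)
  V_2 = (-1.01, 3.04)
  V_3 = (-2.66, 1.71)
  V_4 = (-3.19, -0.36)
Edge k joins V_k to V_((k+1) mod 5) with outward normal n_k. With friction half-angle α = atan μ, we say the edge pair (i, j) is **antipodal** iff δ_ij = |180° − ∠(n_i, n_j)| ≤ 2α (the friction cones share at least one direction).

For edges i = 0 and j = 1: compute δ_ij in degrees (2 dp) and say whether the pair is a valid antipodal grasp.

α = atan 0.5 = 26.57°;  2α = 53.13°
edge 0: e_0 = (+4.83, +1.34);  n_0 = (+0.2673, -0.9636)
edge 1: e_1 = (-3.89, +4.34);  n_1 = (+0.7447, +0.6674)
∠(n_0, n_1) = 116.36°
δ = |180° − 116.36°| = 63.64°
63.64° > 2α = 53.13°  →  invalid

δ = 63.64°, invalid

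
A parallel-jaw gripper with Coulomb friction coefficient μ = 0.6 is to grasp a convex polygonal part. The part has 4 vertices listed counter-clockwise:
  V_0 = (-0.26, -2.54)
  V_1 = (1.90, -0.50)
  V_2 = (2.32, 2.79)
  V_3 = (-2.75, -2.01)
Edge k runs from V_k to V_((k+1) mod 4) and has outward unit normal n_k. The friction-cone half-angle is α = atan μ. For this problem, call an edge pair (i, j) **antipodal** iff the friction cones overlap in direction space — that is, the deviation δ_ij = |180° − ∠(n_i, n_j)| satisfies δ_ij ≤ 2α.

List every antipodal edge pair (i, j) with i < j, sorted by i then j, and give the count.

count = 3; pairs: (0,2), (1,2), (2,3)

α = atan 0.6 = 30.96°;  2α = 61.93°
n_0 = (+0.6866, -0.7270)
n_1 = (+0.9919, -0.1266)
n_2 = (-0.6875, +0.7262)
n_3 = (-0.2082, -0.9781)
  (0,1): δ = 140.64°  ·
  (0,2): δ = 0.07°  ✓
  (0,3): δ = 124.62°  ·
  (1,2): δ = 39.29°  ✓
  (1,3): δ = 85.26°  ·
  (2,3): δ = 55.45°  ✓
antipodal pairs: 3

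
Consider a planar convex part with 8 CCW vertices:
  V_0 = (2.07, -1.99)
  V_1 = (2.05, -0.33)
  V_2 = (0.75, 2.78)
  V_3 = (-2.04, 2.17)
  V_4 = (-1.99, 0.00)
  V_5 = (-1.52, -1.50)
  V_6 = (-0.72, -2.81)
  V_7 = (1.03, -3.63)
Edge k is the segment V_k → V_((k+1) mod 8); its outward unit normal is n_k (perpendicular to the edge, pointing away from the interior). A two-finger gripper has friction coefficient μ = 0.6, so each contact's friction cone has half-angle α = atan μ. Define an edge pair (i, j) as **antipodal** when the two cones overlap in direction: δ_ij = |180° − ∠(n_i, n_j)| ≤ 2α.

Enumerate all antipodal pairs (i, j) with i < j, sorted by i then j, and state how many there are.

count = 11; pairs: (0,3), (0,4), (0,5), (1,3), (1,4), (1,5), (1,6), (2,6), (2,7), (3,7), (4,7)

α = atan 0.6 = 30.96°;  2α = 61.93°
n_0 = (+0.9999, +0.0120)
n_1 = (+0.9226, +0.3857)
n_2 = (-0.2136, +0.9769)
n_3 = (-0.9997, -0.0230)
n_4 = (-0.9543, -0.2990)
n_5 = (-0.8534, -0.5212)
n_6 = (-0.4243, -0.9055)
n_7 = (+0.8445, -0.5355)
  (0,1): δ = 158.01°  ·
  (0,2): δ = 78.36°  ·
  (0,3): δ = 0.63°  ✓
  (0,4): δ = 16.71°  ✓
  (0,5): δ = 30.72°  ✓
  (0,6): δ = 64.20°  ·
  (0,7): δ = 146.93°  ·
  (1,2): δ = 100.35°  ·
  (1,3): δ = 21.37°  ✓
  (1,4): δ = 5.29°  ✓
  (1,5): δ = 8.73°  ✓
  (1,6): δ = 42.21°  ✓
  (1,7): δ = 124.93°  ·
  (2,3): δ = 101.01°  ·
  (2,4): δ = 84.94°  ·
  (2,5): δ = 70.92°  ·
  (2,6): δ = 37.44°  ✓
  (2,7): δ = 45.29°  ✓
  (3,4): δ = 163.92°  ·
  (3,5): δ = 149.91°  ·
  (3,6): δ = 116.43°  ·
  (3,7): δ = 33.70°  ✓
  (4,5): δ = 165.99°  ·
  (4,6): δ = 132.50°  ·
  (4,7): δ = 49.78°  ✓
  (5,6): δ = 146.52°  ·
  (5,7): δ = 63.79°  ·
  (6,7): δ = 97.27°  ·
antipodal pairs: 11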